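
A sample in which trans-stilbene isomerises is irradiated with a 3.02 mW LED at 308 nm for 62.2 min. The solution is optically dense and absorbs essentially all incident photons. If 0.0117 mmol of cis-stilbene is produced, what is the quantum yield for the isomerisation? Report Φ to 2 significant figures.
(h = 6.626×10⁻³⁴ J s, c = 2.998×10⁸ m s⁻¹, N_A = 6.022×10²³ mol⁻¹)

Product: 0.0117 mmol = 1.17×10⁻⁵ mol.
Photon energy at 308 nm: hc/λ = (6.626×10⁻³⁴)(2.998×10⁸)/(308×10⁻⁹) = 6.450×10⁻¹⁹ J.
Energy delivered: (3.02 mW)(3732 s) = 11.27 J.
Photons incident: 11.27 / 6.450×10⁻¹⁹ = 1.747×10¹⁹, i.e. 1.747×10¹⁹/6.022×10²³ = 2.901×10⁻⁵ mol.
Φ = 1.17×10⁻⁵ mol / 2.901×10⁻⁵ mol photons = 0.40.

Φ = 0.40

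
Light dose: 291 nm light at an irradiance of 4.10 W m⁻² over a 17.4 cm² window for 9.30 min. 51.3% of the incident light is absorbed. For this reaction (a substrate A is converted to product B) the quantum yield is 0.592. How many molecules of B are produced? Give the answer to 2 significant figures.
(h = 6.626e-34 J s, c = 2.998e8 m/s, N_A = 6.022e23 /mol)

1.8e18 molecules

Photon energy at 291 nm: hc/λ = (6.626e-34)(2.998e8)/(291e-9) = 6.826e-19 J.
Energy delivered: (4.10 W m⁻²)(17.4e-4 m²)(558 s) = 3.981 J.
Photons incident: 3.981 / 6.826e-19 = 5.832e18, i.e. 5.832e18/6.022e23 = 9.684e-6 mol.
Photons absorbed: 0.513 × 9.684e-6 = 4.968e-6 mol.
Product: Φ × n_abs = 0.592 × 4.968e-6 = 2.941e-6 mol.
As a count: 2.941e-6 × 6.022e23 = 1.8e18.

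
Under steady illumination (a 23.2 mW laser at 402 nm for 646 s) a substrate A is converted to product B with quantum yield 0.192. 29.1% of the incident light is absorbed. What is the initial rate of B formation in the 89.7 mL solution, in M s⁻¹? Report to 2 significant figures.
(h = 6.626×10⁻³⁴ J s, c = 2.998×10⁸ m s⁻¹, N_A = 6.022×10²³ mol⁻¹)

Photon energy at 402 nm: hc/λ = (6.626×10⁻³⁴)(2.998×10⁸)/(402×10⁻⁹) = 4.941×10⁻¹⁹ J.
Energy delivered: (23.2 mW)(646 s) = 14.99 J.
Photons incident: 14.99 / 4.941×10⁻¹⁹ = 3.034×10¹⁹, i.e. 3.034×10¹⁹/6.022×10²³ = 5.038×10⁻⁵ mol.
Photons absorbed: 0.291 × 5.038×10⁻⁵ = 1.466×10⁻⁵ mol.
Product formed: 0.192 × 1.466×10⁻⁵ = 2.815×10⁻⁶ mol.
Rate: 2.815×10⁻⁶ mol / (646 s × 0.0897 L) = 4.9×10⁻⁸ M s⁻¹.

4.9×10⁻⁸ M s⁻¹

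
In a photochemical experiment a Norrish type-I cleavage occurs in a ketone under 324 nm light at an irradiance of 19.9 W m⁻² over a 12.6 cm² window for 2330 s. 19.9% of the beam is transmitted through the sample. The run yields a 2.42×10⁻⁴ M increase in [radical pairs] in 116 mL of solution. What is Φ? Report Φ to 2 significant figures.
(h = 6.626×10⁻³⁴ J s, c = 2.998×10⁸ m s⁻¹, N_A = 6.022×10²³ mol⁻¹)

Φ = 0.22

Product: (2.42×10⁻⁴ M)(0.116 L) = 2.807×10⁻⁵ mol.
Photon energy at 324 nm: hc/λ = (6.626×10⁻³⁴)(2.998×10⁸)/(324×10⁻⁹) = 6.131×10⁻¹⁹ J.
Energy delivered: (19.9 W m⁻²)(12.6×10⁻⁴ m²)(2330 s) = 58.42 J.
Photons incident: 58.42 / 6.131×10⁻¹⁹ = 9.529×10¹⁹, i.e. 9.529×10¹⁹/6.022×10²³ = 1.582×10⁻⁴ mol.
Fraction absorbed: 1 − 19.9/100 = 0.8010.
Photons absorbed: 0.8010 × 1.582×10⁻⁴ = 1.267×10⁻⁴ mol.
Φ = 2.807×10⁻⁵ mol / 1.267×10⁻⁴ mol photons = 0.22.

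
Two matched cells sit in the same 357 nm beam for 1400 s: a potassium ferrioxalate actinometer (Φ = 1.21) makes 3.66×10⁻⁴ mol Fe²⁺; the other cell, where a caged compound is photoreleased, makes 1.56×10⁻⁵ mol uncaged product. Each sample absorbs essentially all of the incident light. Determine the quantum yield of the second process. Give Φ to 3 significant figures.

Photons absorbed by the actinometer: 3.66×10⁻⁴ / 1.21 = 3.025×10⁻⁴ mol.
Φ(unknown) = 1.56×10⁻⁵ / 3.025×10⁻⁴ = 0.0516.

Φ = 0.0516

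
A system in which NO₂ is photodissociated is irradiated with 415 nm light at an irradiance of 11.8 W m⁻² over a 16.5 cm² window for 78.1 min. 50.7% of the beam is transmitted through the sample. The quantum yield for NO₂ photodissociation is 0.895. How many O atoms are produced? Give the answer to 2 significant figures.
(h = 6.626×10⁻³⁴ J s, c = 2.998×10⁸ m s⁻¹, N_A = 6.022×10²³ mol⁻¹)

8.4×10¹⁹ atoms

Photon energy at 415 nm: hc/λ = (6.626×10⁻³⁴)(2.998×10⁸)/(415×10⁻⁹) = 4.787×10⁻¹⁹ J.
Energy delivered: (11.8 W m⁻²)(16.5×10⁻⁴ m²)(4686 s) = 91.24 J.
Photons incident: 91.24 / 4.787×10⁻¹⁹ = 1.906×10²⁰, i.e. 1.906×10²⁰/6.022×10²³ = 3.165×10⁻⁴ mol.
Fraction absorbed: 1 − 50.7/100 = 0.4930.
Photons absorbed: 0.4930 × 3.165×10⁻⁴ = 1.560×10⁻⁴ mol.
Product: Φ × n_abs = 0.895 × 1.560×10⁻⁴ = 1.396×10⁻⁴ mol.
As a count: 1.396×10⁻⁴ × 6.022×10²³ = 8.4×10¹⁹.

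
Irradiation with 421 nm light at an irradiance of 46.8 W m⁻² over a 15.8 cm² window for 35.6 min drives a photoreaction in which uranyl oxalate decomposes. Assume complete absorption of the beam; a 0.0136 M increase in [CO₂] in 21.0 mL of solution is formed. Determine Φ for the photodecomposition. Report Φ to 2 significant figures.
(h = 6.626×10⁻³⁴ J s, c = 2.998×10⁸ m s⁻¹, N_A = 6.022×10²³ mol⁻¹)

Φ = 0.51

Product: (0.0136 M)(0.021 L) = 2.856×10⁻⁴ mol.
Photon energy at 421 nm: hc/λ = (6.626×10⁻³⁴)(2.998×10⁸)/(421×10⁻⁹) = 4.718×10⁻¹⁹ J.
Energy delivered: (46.8 W m⁻²)(15.8×10⁻⁴ m²)(2136 s) = 157.9 J.
Photons incident: 157.9 / 4.718×10⁻¹⁹ = 3.347×10²⁰, i.e. 3.347×10²⁰/6.022×10²³ = 5.558×10⁻⁴ mol.
Φ = 2.856×10⁻⁴ mol / 5.558×10⁻⁴ mol photons = 0.51.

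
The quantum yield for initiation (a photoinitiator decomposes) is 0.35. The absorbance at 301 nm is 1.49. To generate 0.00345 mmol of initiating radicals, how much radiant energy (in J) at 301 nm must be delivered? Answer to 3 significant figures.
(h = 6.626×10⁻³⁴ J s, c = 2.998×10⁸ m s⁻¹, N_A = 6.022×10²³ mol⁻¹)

4.05 J

Product: 0.00345 mmol = 3.45×10⁻⁶ mol.
Photons that must be absorbed: 3.45×10⁻⁶ / 0.35 = 9.857×10⁻⁶ mol.
Fraction absorbed: 1 − 10^(−1.49) = 0.9676.
Incident photons needed: 9.857×10⁻⁶ / 0.9676 = 1.019×10⁻⁵ mol.
Photon energy: hc/λ = 6.600×10⁻¹⁹ J; per mole, 3.975×10⁵ J mol⁻¹.
Energy required: 1.019×10⁻⁵ × 3.975×10⁵ = 4.05 J.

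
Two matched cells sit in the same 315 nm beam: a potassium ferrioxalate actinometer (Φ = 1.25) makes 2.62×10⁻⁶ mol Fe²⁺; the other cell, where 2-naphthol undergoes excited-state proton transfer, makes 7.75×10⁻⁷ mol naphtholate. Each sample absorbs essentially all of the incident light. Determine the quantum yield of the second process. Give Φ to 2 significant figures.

Φ = 0.37

Photons absorbed by the actinometer: 2.62×10⁻⁶ / 1.25 = 2.096×10⁻⁶ mol.
Φ(unknown) = 7.75×10⁻⁷ / 2.096×10⁻⁶ = 0.37.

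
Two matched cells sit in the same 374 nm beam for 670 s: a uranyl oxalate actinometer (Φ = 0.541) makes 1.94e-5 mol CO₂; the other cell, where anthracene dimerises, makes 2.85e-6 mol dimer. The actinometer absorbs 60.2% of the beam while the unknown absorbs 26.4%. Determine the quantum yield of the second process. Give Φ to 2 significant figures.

Φ = 0.18

Photons absorbed by the actinometer: 1.94e-5 / 0.541 = 3.586e-5 mol.
Incident flux: 3.586e-5 / 0.602 = 5.957e-5 einstein.
Absorbed by unknown: 0.264 × 5.957e-5 = 1.573e-5 mol.
Φ(unknown) = 2.85e-6 / 1.573e-5 = 0.18.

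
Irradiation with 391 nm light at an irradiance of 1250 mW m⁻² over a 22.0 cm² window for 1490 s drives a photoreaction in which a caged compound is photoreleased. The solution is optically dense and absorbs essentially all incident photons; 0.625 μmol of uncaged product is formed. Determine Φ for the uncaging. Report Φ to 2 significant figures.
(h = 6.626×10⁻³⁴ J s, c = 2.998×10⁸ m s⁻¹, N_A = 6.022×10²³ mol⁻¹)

Φ = 0.047

Product: 0.625 μmol = 6.25×10⁻⁷ mol.
Photon energy at 391 nm: hc/λ = (6.626×10⁻³⁴)(2.998×10⁸)/(391×10⁻⁹) = 5.080×10⁻¹⁹ J.
Energy delivered: (1250 mW m⁻²)(22.0×10⁻⁴ m²)(1490 s) = 4.098 J.
Photons incident: 4.098 / 5.080×10⁻¹⁹ = 8.067×10¹⁸, i.e. 8.067×10¹⁸/6.022×10²³ = 1.340×10⁻⁵ mol.
Φ = 6.25×10⁻⁷ mol / 1.340×10⁻⁵ mol photons = 0.047.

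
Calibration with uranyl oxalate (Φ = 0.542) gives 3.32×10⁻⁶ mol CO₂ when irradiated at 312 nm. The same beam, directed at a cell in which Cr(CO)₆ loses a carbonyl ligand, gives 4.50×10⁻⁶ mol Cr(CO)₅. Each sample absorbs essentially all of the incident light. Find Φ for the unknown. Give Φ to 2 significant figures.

Φ = 0.73

Photons absorbed by the actinometer: 3.32×10⁻⁶ / 0.542 = 6.125×10⁻⁶ mol.
Φ(unknown) = 4.50×10⁻⁶ / 6.125×10⁻⁶ = 0.73.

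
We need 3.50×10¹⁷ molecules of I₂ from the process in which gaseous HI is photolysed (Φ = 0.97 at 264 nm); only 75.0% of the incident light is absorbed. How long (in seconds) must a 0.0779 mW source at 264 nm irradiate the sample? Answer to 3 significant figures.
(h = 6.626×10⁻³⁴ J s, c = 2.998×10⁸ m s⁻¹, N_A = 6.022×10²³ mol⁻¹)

Product: 3.50×10¹⁷ / 6.022×10²³ = 5.812×10⁻⁷ mol.
Photons that must be absorbed: 5.812×10⁻⁷ / 0.97 = 5.992×10⁻⁷ mol.
Incident photons needed: 5.992×10⁻⁷ / 0.750 = 7.989×10⁻⁷ mol.
Photon energy: hc/λ = 7.525×10⁻¹⁹ J; per mole, 4.532×10⁵ J mol⁻¹.
Energy required: 7.989×10⁻⁷ × 4.532×10⁵ = 0.3621 J.
Time: 0.3621 J / 7.79e-05 W = 4650 s.

t ≈ 4650 s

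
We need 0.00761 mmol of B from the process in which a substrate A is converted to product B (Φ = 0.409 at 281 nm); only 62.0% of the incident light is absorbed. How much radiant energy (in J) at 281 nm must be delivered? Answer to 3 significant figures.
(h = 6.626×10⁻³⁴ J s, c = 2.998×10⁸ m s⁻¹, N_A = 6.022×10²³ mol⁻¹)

Product: 0.00761 mmol = 7.61×10⁻⁶ mol.
Photons that must be absorbed: 7.61×10⁻⁶ / 0.409 = 1.861×10⁻⁵ mol.
Incident photons needed: 1.861×10⁻⁵ / 0.620 = 3.002×10⁻⁵ mol.
Photon energy: hc/λ = 7.069×10⁻¹⁹ J; per mole, 4.257×10⁵ J mol⁻¹.
Energy required: 3.002×10⁻⁵ × 4.257×10⁵ = 12.8 J.

12.8 J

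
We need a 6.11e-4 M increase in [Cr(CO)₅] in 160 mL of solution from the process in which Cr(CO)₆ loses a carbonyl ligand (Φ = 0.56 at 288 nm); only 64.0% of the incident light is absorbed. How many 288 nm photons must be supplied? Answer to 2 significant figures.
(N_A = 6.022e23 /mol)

1.6e20 photons

Product: (6.11e-4 M)(0.16 L) = 9.776e-5 mol.
Photons that must be absorbed: 9.776e-5 / 0.56 = 1.746e-4 mol.
Incident photons needed: 1.746e-4 / 0.640 = 2.728e-4 mol.
Photon count: 2.728e-4 × 6.022e23 = 1.6e20.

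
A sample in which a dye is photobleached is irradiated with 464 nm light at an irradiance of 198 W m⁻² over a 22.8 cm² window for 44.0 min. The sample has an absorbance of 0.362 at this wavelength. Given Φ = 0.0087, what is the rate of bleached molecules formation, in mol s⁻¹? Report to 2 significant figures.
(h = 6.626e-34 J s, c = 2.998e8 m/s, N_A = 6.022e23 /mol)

8.6e-9 mol s⁻¹

Photon energy at 464 nm: hc/λ = (6.626e-34)(2.998e8)/(464e-9) = 4.281e-19 J.
Energy delivered: (198 W m⁻²)(22.8e-4 m²)(2640 s) = 1192 J.
Photons incident: 1192 / 4.281e-19 = 2.784e21, i.e. 2.784e21/6.022e23 = 0.004623 mol.
Fraction absorbed: 1 − 10^(−0.362) = 0.5655.
Photons absorbed: 0.5655 × 0.004623 = 0.002614 mol.
Product formed: 0.0087 × 0.002614 = 2.274e-5 mol.
Rate: 2.274e-5 / 2640 s = 8.6e-9 mol s⁻¹.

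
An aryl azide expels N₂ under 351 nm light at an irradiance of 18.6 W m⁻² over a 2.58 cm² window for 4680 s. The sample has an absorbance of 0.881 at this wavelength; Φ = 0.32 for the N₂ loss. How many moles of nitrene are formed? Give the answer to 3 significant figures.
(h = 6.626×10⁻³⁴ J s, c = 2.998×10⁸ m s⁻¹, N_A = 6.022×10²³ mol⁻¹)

1.83×10⁻⁵ mol

Photon energy at 351 nm: hc/λ = (6.626×10⁻³⁴)(2.998×10⁸)/(351×10⁻⁹) = 5.659×10⁻¹⁹ J.
Energy delivered: (18.6 W m⁻²)(2.58×10⁻⁴ m²)(4680 s) = 22.46 J.
Photons incident: 22.46 / 5.659×10⁻¹⁹ = 3.969×10¹⁹, i.e. 3.969×10¹⁹/6.022×10²³ = 6.591×10⁻⁵ mol.
Fraction absorbed: 1 − 10^(−0.881) = 0.8685.
Photons absorbed: 0.8685 × 6.591×10⁻⁵ = 5.724×10⁻⁵ mol.
Product: Φ × n_abs = 0.32 × 5.724×10⁻⁵ = 1.832×10⁻⁵ mol.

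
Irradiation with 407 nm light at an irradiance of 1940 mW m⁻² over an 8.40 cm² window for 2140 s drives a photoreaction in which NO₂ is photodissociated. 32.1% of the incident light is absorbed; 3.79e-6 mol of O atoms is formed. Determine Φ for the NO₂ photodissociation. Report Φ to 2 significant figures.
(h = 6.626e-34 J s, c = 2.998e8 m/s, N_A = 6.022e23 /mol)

Φ = 1.0

Photon energy at 407 nm: hc/λ = (6.626e-34)(2.998e8)/(407e-9) = 4.881e-19 J.
Energy delivered: (1940 mW m⁻²)(8.40e-4 m²)(2140 s) = 3.487 J.
Photons incident: 3.487 / 4.881e-19 = 7.144e18, i.e. 7.144e18/6.022e23 = 1.186e-5 mol.
Photons absorbed: 0.321 × 1.186e-5 = 3.807e-6 mol.
Φ = 3.79e-6 mol / 3.807e-6 mol photons = 1.0.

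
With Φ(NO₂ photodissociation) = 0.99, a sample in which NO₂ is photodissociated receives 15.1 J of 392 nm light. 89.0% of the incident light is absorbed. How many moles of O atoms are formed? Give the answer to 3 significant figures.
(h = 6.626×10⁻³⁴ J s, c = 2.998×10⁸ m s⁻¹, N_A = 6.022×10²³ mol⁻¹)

Photon energy at 392 nm: hc/λ = (6.626×10⁻³⁴)(2.998×10⁸)/(392×10⁻⁹) = 5.068×10⁻¹⁹ J.
Photons incident: 15.1 / 5.068×10⁻¹⁹ = 2.979×10¹⁹, i.e. 2.979×10¹⁹/6.022×10²³ = 4.947×10⁻⁵ mol.
Photons absorbed: 0.890 × 4.947×10⁻⁵ = 4.403×10⁻⁵ mol.
Product: Φ × n_abs = 0.99 × 4.403×10⁻⁵ = 4.359×10⁻⁵ mol.

4.36×10⁻⁵ mol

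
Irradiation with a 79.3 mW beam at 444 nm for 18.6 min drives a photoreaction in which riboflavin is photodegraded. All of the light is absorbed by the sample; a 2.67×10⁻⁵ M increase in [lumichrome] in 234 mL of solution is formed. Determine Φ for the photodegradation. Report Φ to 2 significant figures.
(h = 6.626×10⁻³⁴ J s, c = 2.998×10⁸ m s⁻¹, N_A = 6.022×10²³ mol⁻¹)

Product: (2.67×10⁻⁵ M)(0.234 L) = 6.248×10⁻⁶ mol.
Photon energy at 444 nm: hc/λ = (6.626×10⁻³⁴)(2.998×10⁸)/(444×10⁻⁹) = 4.474×10⁻¹⁹ J.
Energy delivered: (79.3 mW)(1116 s) = 88.50 J.
Photons incident: 88.50 / 4.474×10⁻¹⁹ = 1.978×10²⁰, i.e. 1.978×10²⁰/6.022×10²³ = 3.285×10⁻⁴ mol.
Φ = 6.248×10⁻⁶ mol / 3.285×10⁻⁴ mol photons = 0.019.

Φ = 0.019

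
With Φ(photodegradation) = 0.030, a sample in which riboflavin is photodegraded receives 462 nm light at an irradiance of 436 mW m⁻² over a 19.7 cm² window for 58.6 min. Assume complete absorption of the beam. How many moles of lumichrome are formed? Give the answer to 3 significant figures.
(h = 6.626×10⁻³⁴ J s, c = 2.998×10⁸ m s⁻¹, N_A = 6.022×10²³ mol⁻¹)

Photon energy at 462 nm: hc/λ = (6.626×10⁻³⁴)(2.998×10⁸)/(462×10⁻⁹) = 4.300×10⁻¹⁹ J.
Energy delivered: (436 mW m⁻²)(19.7×10⁻⁴ m²)(3516 s) = 3.020 J.
Photons incident: 3.020 / 4.300×10⁻¹⁹ = 7.023×10¹⁸, i.e. 7.023×10¹⁸/6.022×10²³ = 1.166×10⁻⁵ mol.
Product: Φ × n_abs = 0.030 × 1.166×10⁻⁵ = 3.498×10⁻⁷ mol.

3.50×10⁻⁷ mol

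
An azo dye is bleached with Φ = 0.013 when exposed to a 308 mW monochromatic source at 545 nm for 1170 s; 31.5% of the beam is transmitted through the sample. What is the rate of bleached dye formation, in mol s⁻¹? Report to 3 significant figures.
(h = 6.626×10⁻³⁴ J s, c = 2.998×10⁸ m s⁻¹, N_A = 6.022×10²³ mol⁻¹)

Photon energy at 545 nm: hc/λ = (6.626×10⁻³⁴)(2.998×10⁸)/(545×10⁻⁹) = 3.645×10⁻¹⁹ J.
Energy delivered: (308 mW)(1170 s) = 360.4 J.
Photons incident: 360.4 / 3.645×10⁻¹⁹ = 9.888×10²⁰, i.e. 9.888×10²⁰/6.022×10²³ = 0.001642 mol.
Fraction absorbed: 1 − 31.5/100 = 0.6850.
Photons absorbed: 0.6850 × 0.001642 = 0.001125 mol.
Product formed: 0.013 × 0.001125 = 1.462×10⁻⁵ mol.
Rate: 1.462×10⁻⁵ / 1170 s = 1.25×10⁻⁸ mol s⁻¹.

1.25×10⁻⁸ mol s⁻¹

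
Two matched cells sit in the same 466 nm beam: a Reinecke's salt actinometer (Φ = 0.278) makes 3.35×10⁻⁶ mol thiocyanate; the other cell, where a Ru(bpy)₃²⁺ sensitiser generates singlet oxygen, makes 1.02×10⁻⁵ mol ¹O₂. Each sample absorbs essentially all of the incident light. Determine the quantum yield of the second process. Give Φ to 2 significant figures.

Φ = 0.85

Photons absorbed by the actinometer: 3.35×10⁻⁶ / 0.278 = 1.205×10⁻⁵ mol.
Φ(unknown) = 1.02×10⁻⁵ / 1.205×10⁻⁵ = 0.85.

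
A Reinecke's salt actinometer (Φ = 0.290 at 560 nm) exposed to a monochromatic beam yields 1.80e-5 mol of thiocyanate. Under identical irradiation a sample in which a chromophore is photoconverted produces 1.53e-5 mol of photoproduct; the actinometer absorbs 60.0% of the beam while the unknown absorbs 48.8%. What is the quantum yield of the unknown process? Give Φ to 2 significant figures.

Photons absorbed by the actinometer: 1.80e-5 / 0.290 = 6.207e-5 mol.
Incident flux: 6.207e-5 / 0.600 = 1.035e-4 einstein.
Absorbed by unknown: 0.488 × 1.035e-4 = 5.051e-5 mol.
Φ(unknown) = 1.53e-5 / 5.051e-5 = 0.30.

Φ = 0.30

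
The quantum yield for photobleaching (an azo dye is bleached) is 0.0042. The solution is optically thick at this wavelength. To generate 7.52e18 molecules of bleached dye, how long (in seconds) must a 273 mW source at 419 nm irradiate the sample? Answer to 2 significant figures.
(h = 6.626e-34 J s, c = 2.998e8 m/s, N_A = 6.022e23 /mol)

Product: 7.52e18 / 6.022e23 = 1.249e-5 mol.
Photons that must be absorbed: 1.249e-5 / 0.0042 = 0.002974 mol.
Photon energy: hc/λ = 4.741e-19 J; per mole, 2.855e5 J mol⁻¹.
Energy required: 0.002974 × 2.855e5 = 849.1 J.
Time: 849.1 J / 0.273 W = 3100 s.

t ≈ 3100 s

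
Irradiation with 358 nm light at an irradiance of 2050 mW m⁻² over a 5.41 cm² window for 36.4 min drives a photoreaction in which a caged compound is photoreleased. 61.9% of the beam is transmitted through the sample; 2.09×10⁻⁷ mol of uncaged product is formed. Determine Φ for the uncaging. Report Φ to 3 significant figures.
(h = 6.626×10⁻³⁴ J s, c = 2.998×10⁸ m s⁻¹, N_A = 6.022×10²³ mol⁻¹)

Φ = 0.0757

Photon energy at 358 nm: hc/λ = (6.626×10⁻³⁴)(2.998×10⁸)/(358×10⁻⁹) = 5.549×10⁻¹⁹ J.
Energy delivered: (2050 mW m⁻²)(5.41×10⁻⁴ m²)(2184 s) = 2.422 J.
Photons incident: 2.422 / 5.549×10⁻¹⁹ = 4.365×10¹⁸, i.e. 4.365×10¹⁸/6.022×10²³ = 7.248×10⁻⁶ mol.
Fraction absorbed: 1 − 61.9/100 = 0.3810.
Photons absorbed: 0.3810 × 7.248×10⁻⁶ = 2.761×10⁻⁶ mol.
Φ = 2.09×10⁻⁷ mol / 2.761×10⁻⁶ mol photons = 0.0757.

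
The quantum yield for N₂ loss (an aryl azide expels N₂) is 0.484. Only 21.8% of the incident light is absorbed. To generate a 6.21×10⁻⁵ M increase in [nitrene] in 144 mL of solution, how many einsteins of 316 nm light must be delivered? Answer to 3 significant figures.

Product: (6.21×10⁻⁵ M)(0.144 L) = 8.942×10⁻⁶ mol.
Photons that must be absorbed: 8.942×10⁻⁶ / 0.484 = 1.848×10⁻⁵ mol.
Incident photons needed: 1.848×10⁻⁵ / 0.218 = 8.477×10⁻⁵ mol.

8.48×10⁻⁵ einstein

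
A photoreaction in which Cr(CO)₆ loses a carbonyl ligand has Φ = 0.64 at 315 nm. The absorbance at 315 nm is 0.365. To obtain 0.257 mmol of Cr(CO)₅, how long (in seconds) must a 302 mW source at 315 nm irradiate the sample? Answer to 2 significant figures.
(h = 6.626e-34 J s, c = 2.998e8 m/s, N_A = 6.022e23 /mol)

Product: 0.257 mmol = 2.57e-4 mol.
Photons that must be absorbed: 2.57e-4 / 0.64 = 4.016e-4 mol.
Fraction absorbed: 1 − 10^(−0.365) = 0.5685.
Incident photons needed: 4.016e-4 / 0.5685 = 7.064e-4 mol.
Photon energy: hc/λ = 6.306e-19 J; per mole, 3.797e5 J mol⁻¹.
Energy required: 7.064e-4 × 3.797e5 = 268.2 J.
Time: 268.2 J / 0.302 W = 890 s.

t ≈ 890 s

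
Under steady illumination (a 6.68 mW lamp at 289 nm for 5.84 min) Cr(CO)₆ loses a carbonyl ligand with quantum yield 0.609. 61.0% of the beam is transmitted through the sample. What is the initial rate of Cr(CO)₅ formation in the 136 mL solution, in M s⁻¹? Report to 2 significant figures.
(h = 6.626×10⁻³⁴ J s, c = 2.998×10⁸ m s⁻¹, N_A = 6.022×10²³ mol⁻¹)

2.8×10⁻⁸ M s⁻¹

Photon energy at 289 nm: hc/λ = (6.626×10⁻³⁴)(2.998×10⁸)/(289×10⁻⁹) = 6.874×10⁻¹⁹ J.
Energy delivered: (6.68 mW)(350.4 s) = 2.341 J.
Photons incident: 2.341 / 6.874×10⁻¹⁹ = 3.406×10¹⁸, i.e. 3.406×10¹⁸/6.022×10²³ = 5.656×10⁻⁶ mol.
Fraction absorbed: 1 − 61.0/100 = 0.3900.
Photons absorbed: 0.3900 × 5.656×10⁻⁶ = 2.206×10⁻⁶ mol.
Product formed: 0.609 × 2.206×10⁻⁶ = 1.343×10⁻⁶ mol.
Rate: 1.343×10⁻⁶ mol / (350.4 s × 0.136 L) = 2.8×10⁻⁸ M s⁻¹.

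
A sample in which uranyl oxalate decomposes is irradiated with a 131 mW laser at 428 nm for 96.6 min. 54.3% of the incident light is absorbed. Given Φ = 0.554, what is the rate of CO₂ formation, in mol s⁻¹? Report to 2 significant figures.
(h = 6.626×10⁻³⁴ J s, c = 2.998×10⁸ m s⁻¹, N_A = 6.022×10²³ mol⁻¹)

Photon energy at 428 nm: hc/λ = (6.626×10⁻³⁴)(2.998×10⁸)/(428×10⁻⁹) = 4.641×10⁻¹⁹ J.
Energy delivered: (131 mW)(5796 s) = 759.3 J.
Photons incident: 759.3 / 4.641×10⁻¹⁹ = 1.636×10²¹, i.e. 1.636×10²¹/6.022×10²³ = 0.002717 mol.
Photons absorbed: 0.543 × 0.002717 = 0.001475 mol.
Product formed: 0.554 × 0.001475 = 8.172×10⁻⁴ mol.
Rate: 8.172×10⁻⁴ / 5796 s = 1.4×10⁻⁷ mol s⁻¹.

1.4×10⁻⁷ mol s⁻¹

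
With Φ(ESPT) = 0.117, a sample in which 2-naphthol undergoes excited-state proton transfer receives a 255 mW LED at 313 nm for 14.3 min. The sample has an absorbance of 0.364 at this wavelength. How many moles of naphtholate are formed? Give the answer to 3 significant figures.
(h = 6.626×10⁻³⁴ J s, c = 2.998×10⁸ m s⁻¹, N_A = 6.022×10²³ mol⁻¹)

3.80×10⁻⁵ mol

Photon energy at 313 nm: hc/λ = (6.626×10⁻³⁴)(2.998×10⁸)/(313×10⁻⁹) = 6.347×10⁻¹⁹ J.
Energy delivered: (255 mW)(858 s) = 218.8 J.
Photons incident: 218.8 / 6.347×10⁻¹⁹ = 3.447×10²⁰, i.e. 3.447×10²⁰/6.022×10²³ = 5.724×10⁻⁴ mol.
Fraction absorbed: 1 − 10^(−0.364) = 0.5675.
Photons absorbed: 0.5675 × 5.724×10⁻⁴ = 3.248×10⁻⁴ mol.
Product: Φ × n_abs = 0.117 × 3.248×10⁻⁴ = 3.800×10⁻⁵ mol.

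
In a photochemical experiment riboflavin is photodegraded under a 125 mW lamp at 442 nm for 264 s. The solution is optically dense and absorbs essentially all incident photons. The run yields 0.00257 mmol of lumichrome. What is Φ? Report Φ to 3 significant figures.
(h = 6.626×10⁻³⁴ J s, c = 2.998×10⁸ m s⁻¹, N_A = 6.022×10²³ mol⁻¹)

Product: 0.00257 mmol = 2.57×10⁻⁶ mol.
Photon energy at 442 nm: hc/λ = (6.626×10⁻³⁴)(2.998×10⁸)/(442×10⁻⁹) = 4.494×10⁻¹⁹ J.
Energy delivered: (125 mW)(264 s) = 33.00 J.
Photons incident: 33.00 / 4.494×10⁻¹⁹ = 7.343×10¹⁹, i.e. 7.343×10¹⁹/6.022×10²³ = 1.219×10⁻⁴ mol.
Φ = 2.57×10⁻⁶ mol / 1.219×10⁻⁴ mol photons = 0.0211.

Φ = 0.0211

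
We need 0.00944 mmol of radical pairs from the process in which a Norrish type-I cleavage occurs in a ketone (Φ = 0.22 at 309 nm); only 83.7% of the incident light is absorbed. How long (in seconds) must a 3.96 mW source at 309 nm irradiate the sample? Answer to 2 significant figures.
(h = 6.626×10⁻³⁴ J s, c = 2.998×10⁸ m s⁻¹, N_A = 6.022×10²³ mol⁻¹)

Product: 0.00944 mmol = 9.44×10⁻⁶ mol.
Photons that must be absorbed: 9.44×10⁻⁶ / 0.22 = 4.291×10⁻⁵ mol.
Incident photons needed: 4.291×10⁻⁵ / 0.837 = 5.127×10⁻⁵ mol.
Photon energy: hc/λ = 6.429×10⁻¹⁹ J; per mole, 3.872×10⁵ J mol⁻¹.
Energy required: 5.127×10⁻⁵ × 3.872×10⁵ = 19.85 J.
Time: 19.85 J / 0.00396 W = 5000 s.

t ≈ 5000 s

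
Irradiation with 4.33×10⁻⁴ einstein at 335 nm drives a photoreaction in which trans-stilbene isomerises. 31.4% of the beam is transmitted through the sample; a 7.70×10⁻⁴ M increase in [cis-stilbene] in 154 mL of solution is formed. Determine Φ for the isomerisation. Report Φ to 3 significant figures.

Product: (7.70×10⁻⁴ M)(0.154 L) = 1.186×10⁻⁴ mol.
Fraction absorbed: 1 − 31.4/100 = 0.6860.
Photons absorbed: 0.6860 × 4.33×10⁻⁴ = 2.970×10⁻⁴ mol.
Φ = 1.186×10⁻⁴ mol / 2.970×10⁻⁴ mol photons = 0.399.

Φ = 0.399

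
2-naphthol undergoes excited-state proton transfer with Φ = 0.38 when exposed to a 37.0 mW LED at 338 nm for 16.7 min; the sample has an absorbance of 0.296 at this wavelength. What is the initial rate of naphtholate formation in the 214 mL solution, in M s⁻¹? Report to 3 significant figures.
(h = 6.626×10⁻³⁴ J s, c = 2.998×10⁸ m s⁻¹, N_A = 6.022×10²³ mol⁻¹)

9.17×10⁻⁸ M s⁻¹

Photon energy at 338 nm: hc/λ = (6.626×10⁻³⁴)(2.998×10⁸)/(338×10⁻⁹) = 5.877×10⁻¹⁹ J.
Energy delivered: (37.0 mW)(1002 s) = 37.07 J.
Photons incident: 37.07 / 5.877×10⁻¹⁹ = 6.308×10¹⁹, i.e. 6.308×10¹⁹/6.022×10²³ = 1.047×10⁻⁴ mol.
Fraction absorbed: 1 − 10^(−0.296) = 0.4942.
Photons absorbed: 0.4942 × 1.047×10⁻⁴ = 5.174×10⁻⁵ mol.
Product formed: 0.38 × 5.174×10⁻⁵ = 1.966×10⁻⁵ mol.
Rate: 1.966×10⁻⁵ mol / (1002 s × 0.214 L) = 9.17×10⁻⁸ M s⁻¹.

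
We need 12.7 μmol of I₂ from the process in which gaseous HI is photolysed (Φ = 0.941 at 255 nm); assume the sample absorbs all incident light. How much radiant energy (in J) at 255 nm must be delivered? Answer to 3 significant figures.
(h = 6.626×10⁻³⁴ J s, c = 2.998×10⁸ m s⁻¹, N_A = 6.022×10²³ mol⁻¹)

6.33 J

Product: 12.7 μmol = 1.27×10⁻⁵ mol.
Photons that must be absorbed: 1.27×10⁻⁵ / 0.941 = 1.350×10⁻⁵ mol.
Photon energy: hc/λ = 7.790×10⁻¹⁹ J; per mole, 4.691×10⁵ J mol⁻¹.
Energy required: 1.350×10⁻⁵ × 4.691×10⁵ = 6.33 J.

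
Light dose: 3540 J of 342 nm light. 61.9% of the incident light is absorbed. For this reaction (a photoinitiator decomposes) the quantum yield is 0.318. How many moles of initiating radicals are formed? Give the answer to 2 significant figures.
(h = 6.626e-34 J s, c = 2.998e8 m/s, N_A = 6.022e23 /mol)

Photon energy at 342 nm: hc/λ = (6.626e-34)(2.998e8)/(342e-9) = 5.808e-19 J.
Photons incident: 3540 / 5.808e-19 = 6.095e21, i.e. 6.095e21/6.022e23 = 0.01012 mol.
Photons absorbed: 0.619 × 0.01012 = 0.006264 mol.
Product: Φ × n_abs = 0.318 × 0.006264 = 0.001992 mol.

0.0020 mol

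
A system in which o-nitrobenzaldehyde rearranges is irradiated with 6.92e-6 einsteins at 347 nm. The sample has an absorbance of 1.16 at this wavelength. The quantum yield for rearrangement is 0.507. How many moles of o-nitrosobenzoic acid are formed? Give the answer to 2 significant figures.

3.3e-6 mol

Fraction absorbed: 1 − 10^(−1.16) = 0.9308.
Photons absorbed: 0.9308 × 6.92e-6 = 6.441e-6 mol.
Product: Φ × n_abs = 0.507 × 6.441e-6 = 3.266e-6 mol.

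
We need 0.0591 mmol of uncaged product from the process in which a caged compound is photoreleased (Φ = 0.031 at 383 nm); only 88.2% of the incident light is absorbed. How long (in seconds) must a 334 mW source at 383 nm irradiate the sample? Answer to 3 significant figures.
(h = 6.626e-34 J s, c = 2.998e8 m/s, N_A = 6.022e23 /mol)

Product: 0.0591 mmol = 5.91e-5 mol.
Photons that must be absorbed: 5.91e-5 / 0.031 = 0.001906 mol.
Incident photons needed: 0.001906 / 0.882 = 0.002161 mol.
Photon energy: hc/λ = 5.187e-19 J; per mole, 3.124e5 J mol⁻¹.
Energy required: 0.002161 × 3.124e5 = 675.1 J.
Time: 675.1 J / 0.334 W = 2020 s.

t ≈ 2020 s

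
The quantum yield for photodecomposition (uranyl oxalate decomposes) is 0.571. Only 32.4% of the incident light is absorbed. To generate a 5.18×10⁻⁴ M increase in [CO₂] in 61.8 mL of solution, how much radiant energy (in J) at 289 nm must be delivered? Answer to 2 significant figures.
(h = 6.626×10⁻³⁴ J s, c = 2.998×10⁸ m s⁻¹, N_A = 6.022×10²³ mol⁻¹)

Product: (5.18×10⁻⁴ M)(0.0618 L) = 3.201×10⁻⁵ mol.
Photons that must be absorbed: 3.201×10⁻⁵ / 0.571 = 5.606×10⁻⁵ mol.
Incident photons needed: 5.606×10⁻⁵ / 0.324 = 1.730×10⁻⁴ mol.
Photon energy: hc/λ = 6.874×10⁻¹⁹ J; per mole, 4.140×10⁵ J mol⁻¹.
Energy required: 1.730×10⁻⁴ × 4.140×10⁵ = 72 J.

72 J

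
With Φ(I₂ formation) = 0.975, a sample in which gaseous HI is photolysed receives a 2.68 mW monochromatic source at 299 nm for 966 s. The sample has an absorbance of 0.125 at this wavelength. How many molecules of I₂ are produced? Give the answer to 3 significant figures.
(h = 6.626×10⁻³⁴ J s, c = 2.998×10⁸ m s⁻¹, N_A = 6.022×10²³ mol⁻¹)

Photon energy at 299 nm: hc/λ = (6.626×10⁻³⁴)(2.998×10⁸)/(299×10⁻⁹) = 6.644×10⁻¹⁹ J.
Energy delivered: (2.68 mW)(966 s) = 2.589 J.
Photons incident: 2.589 / 6.644×10⁻¹⁹ = 3.897×10¹⁸, i.e. 3.897×10¹⁸/6.022×10²³ = 6.471×10⁻⁶ mol.
Fraction absorbed: 1 − 10^(−0.125) = 0.2501.
Photons absorbed: 0.2501 × 6.471×10⁻⁶ = 1.618×10⁻⁶ mol.
Product: Φ × n_abs = 0.975 × 1.618×10⁻⁶ = 1.578×10⁻⁶ mol.
As a count: 1.578×10⁻⁶ × 6.022×10²³ = 9.50×10¹⁷.

9.50×10¹⁷ molecules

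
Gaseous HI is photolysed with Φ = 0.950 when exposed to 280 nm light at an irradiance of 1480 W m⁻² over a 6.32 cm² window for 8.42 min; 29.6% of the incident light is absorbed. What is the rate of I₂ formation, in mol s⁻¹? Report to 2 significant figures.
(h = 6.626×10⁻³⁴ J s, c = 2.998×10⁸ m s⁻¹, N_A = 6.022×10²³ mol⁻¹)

6.2×10⁻⁷ mol s⁻¹

Photon energy at 280 nm: hc/λ = (6.626×10⁻³⁴)(2.998×10⁸)/(280×10⁻⁹) = 7.095×10⁻¹⁹ J.
Energy delivered: (1480 W m⁻²)(6.32×10⁻⁴ m²)(505.2 s) = 472.5 J.
Photons incident: 472.5 / 7.095×10⁻¹⁹ = 6.660×10²⁰, i.e. 6.660×10²⁰/6.022×10²³ = 0.001106 mol.
Photons absorbed: 0.296 × 0.001106 = 3.274×10⁻⁴ mol.
Product formed: 0.950 × 3.274×10⁻⁴ = 3.110×10⁻⁴ mol.
Rate: 3.110×10⁻⁴ / 505.2 s = 6.2×10⁻⁷ mol s⁻¹.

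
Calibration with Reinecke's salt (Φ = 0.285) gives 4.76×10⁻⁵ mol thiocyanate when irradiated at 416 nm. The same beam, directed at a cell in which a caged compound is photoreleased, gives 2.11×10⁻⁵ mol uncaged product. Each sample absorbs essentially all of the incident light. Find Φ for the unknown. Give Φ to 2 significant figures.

Photons absorbed by the actinometer: 4.76×10⁻⁵ / 0.285 = 1.670×10⁻⁴ mol.
Φ(unknown) = 2.11×10⁻⁵ / 1.670×10⁻⁴ = 0.13.

Φ = 0.13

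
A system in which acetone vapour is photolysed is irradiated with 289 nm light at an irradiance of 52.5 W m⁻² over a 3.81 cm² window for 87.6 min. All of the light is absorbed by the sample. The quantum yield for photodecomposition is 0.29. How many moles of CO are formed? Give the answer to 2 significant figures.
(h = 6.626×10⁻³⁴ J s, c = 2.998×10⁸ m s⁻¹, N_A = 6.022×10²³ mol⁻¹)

7.4×10⁻⁵ mol

Photon energy at 289 nm: hc/λ = (6.626×10⁻³⁴)(2.998×10⁸)/(289×10⁻⁹) = 6.874×10⁻¹⁹ J.
Energy delivered: (52.5 W m⁻²)(3.81×10⁻⁴ m²)(5256 s) = 105.1 J.
Photons incident: 105.1 / 6.874×10⁻¹⁹ = 1.529×10²⁰, i.e. 1.529×10²⁰/6.022×10²³ = 2.539×10⁻⁴ mol.
Product: Φ × n_abs = 0.29 × 2.539×10⁻⁴ = 7.363×10⁻⁵ mol.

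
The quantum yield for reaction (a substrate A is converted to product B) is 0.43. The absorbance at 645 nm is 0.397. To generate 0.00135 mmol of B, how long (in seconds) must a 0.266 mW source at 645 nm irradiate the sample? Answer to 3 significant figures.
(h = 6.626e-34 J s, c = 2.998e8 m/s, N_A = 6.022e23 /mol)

Product: 0.00135 mmol = 1.35e-6 mol.
Photons that must be absorbed: 1.35e-6 / 0.43 = 3.140e-6 mol.
Fraction absorbed: 1 − 10^(−0.397) = 0.5991.
Incident photons needed: 3.140e-6 / 0.5991 = 5.241e-6 mol.
Photon energy: hc/λ = 3.080e-19 J; per mole, 1.855e5 J mol⁻¹.
Energy required: 5.241e-6 × 1.855e5 = 0.9722 J.
Time: 0.9722 J / 0.000266 W = 3650 s.

t ≈ 3650 s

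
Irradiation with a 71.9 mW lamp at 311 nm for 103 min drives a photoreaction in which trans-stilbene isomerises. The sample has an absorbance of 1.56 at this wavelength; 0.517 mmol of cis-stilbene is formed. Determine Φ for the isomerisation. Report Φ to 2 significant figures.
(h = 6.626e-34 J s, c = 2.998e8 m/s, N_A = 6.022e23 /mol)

Product: 0.517 mmol = 5.17e-4 mol.
Photon energy at 311 nm: hc/λ = (6.626e-34)(2.998e8)/(311e-9) = 6.387e-19 J.
Energy delivered: (71.9 mW)(6180 s) = 444.3 J.
Photons incident: 444.3 / 6.387e-19 = 6.956e20, i.e. 6.956e20/6.022e23 = 0.001155 mol.
Fraction absorbed: 1 − 10^(−1.56) = 0.9725.
Photons absorbed: 0.9725 × 0.001155 = 0.001123 mol.
Φ = 5.17e-4 mol / 0.001123 mol photons = 0.46.

Φ = 0.46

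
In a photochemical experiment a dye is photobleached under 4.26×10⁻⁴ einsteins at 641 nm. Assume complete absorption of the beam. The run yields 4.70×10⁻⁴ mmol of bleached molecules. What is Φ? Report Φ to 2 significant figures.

Φ = 0.0011

Product: 4.70×10⁻⁴ mmol = 4.70×10⁻⁷ mol.
Φ = 4.70×10⁻⁷ mol / 4.26×10⁻⁴ mol photons = 0.0011.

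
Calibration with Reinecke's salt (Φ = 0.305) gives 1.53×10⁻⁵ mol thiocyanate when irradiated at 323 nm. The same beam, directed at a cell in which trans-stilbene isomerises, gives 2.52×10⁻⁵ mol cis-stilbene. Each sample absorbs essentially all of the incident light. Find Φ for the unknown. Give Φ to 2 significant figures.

Photons absorbed by the actinometer: 1.53×10⁻⁵ / 0.305 = 5.016×10⁻⁵ mol.
Φ(unknown) = 2.52×10⁻⁵ / 5.016×10⁻⁵ = 0.50.

Φ = 0.50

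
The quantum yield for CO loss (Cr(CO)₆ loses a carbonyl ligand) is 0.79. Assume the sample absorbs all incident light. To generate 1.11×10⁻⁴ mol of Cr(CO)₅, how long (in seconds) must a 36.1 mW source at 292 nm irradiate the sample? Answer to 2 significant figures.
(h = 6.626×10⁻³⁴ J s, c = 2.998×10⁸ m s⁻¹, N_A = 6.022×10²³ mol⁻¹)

Photons that must be absorbed: 1.11×10⁻⁴ / 0.79 = 1.405×10⁻⁴ mol.
Photon energy: hc/λ = 6.803×10⁻¹⁹ J; per mole, 4.097×10⁵ J mol⁻¹.
Energy required: 1.405×10⁻⁴ × 4.097×10⁵ = 57.56 J.
Time: 57.56 J / 0.0361 W = 1600 s.

t ≈ 1600 s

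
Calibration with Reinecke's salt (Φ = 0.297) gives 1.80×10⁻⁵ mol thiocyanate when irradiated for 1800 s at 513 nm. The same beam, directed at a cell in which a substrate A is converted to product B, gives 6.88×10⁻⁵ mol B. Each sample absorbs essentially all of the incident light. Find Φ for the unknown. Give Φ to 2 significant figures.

Φ = 1.1

Photons absorbed by the actinometer: 1.80×10⁻⁵ / 0.297 = 6.061×10⁻⁵ mol.
Φ(unknown) = 6.88×10⁻⁵ / 6.061×10⁻⁵ = 1.1.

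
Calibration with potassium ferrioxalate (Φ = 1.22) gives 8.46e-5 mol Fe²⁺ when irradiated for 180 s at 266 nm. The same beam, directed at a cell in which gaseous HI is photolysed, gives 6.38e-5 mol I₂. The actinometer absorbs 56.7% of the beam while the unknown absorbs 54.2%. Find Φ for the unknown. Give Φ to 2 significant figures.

Photons absorbed by the actinometer: 8.46e-5 / 1.22 = 6.934e-5 mol.
Incident flux: 6.934e-5 / 0.567 = 1.223e-4 einstein.
Absorbed by unknown: 0.542 × 1.223e-4 = 6.629e-5 mol.
Φ(unknown) = 6.38e-5 / 6.629e-5 = 0.96.

Φ = 0.96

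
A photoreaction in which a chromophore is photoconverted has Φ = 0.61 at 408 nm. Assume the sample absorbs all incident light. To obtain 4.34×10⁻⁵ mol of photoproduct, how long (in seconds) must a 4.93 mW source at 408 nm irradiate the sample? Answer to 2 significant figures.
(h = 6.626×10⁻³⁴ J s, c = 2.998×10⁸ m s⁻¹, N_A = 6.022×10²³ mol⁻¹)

Photons that must be absorbed: 4.34×10⁻⁵ / 0.61 = 7.115×10⁻⁵ mol.
Photon energy: hc/λ = 4.869×10⁻¹⁹ J; per mole, 2.932×10⁵ J mol⁻¹.
Energy required: 7.115×10⁻⁵ × 2.932×10⁵ = 20.86 J.
Time: 20.86 J / 0.00493 W = 4200 s.

t ≈ 4200 s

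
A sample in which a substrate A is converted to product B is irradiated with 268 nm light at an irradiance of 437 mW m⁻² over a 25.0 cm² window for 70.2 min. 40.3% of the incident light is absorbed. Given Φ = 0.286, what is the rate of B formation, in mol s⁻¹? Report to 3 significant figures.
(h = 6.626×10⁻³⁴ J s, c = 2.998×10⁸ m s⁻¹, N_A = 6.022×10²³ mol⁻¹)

Photon energy at 268 nm: hc/λ = (6.626×10⁻³⁴)(2.998×10⁸)/(268×10⁻⁹) = 7.412×10⁻¹⁹ J.
Energy delivered: (437 mW m⁻²)(25.0×10⁻⁴ m²)(4212 s) = 4.602 J.
Photons incident: 4.602 / 7.412×10⁻¹⁹ = 6.209×10¹⁸, i.e. 6.209×10¹⁸/6.022×10²³ = 1.031×10⁻⁵ mol.
Photons absorbed: 0.403 × 1.031×10⁻⁵ = 4.155×10⁻⁶ mol.
Product formed: 0.286 × 4.155×10⁻⁶ = 1.188×10⁻⁶ mol.
Rate: 1.188×10⁻⁶ / 4212 s = 2.82×10⁻¹⁰ mol s⁻¹.

2.82×10⁻¹⁰ mol s⁻¹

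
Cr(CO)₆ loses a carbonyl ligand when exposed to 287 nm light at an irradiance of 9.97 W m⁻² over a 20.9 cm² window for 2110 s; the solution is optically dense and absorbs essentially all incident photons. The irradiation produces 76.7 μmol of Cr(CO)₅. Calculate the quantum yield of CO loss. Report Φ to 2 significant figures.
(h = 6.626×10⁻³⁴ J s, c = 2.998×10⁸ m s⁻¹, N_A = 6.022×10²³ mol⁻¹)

Φ = 0.73

Product: 76.7 μmol = 7.67×10⁻⁵ mol.
Photon energy at 287 nm: hc/λ = (6.626×10⁻³⁴)(2.998×10⁸)/(287×10⁻⁹) = 6.922×10⁻¹⁹ J.
Energy delivered: (9.97 W m⁻²)(20.9×10⁻⁴ m²)(2110 s) = 43.97 J.
Photons incident: 43.97 / 6.922×10⁻¹⁹ = 6.352×10¹⁹, i.e. 6.352×10¹⁹/6.022×10²³ = 1.055×10⁻⁴ mol.
Φ = 7.67×10⁻⁵ mol / 1.055×10⁻⁴ mol photons = 0.73.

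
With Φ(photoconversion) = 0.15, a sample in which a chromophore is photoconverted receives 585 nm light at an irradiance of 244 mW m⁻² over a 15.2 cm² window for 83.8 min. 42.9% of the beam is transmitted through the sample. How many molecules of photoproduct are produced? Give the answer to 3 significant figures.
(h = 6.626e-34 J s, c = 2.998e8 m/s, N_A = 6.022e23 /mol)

Photon energy at 585 nm: hc/λ = (6.626e-34)(2.998e8)/(585e-9) = 3.396e-19 J.
Energy delivered: (244 mW m⁻²)(15.2e-4 m²)(5028 s) = 1.865 J.
Photons incident: 1.865 / 3.396e-19 = 5.492e18, i.e. 5.492e18/6.022e23 = 9.120e-6 mol.
Fraction absorbed: 1 − 42.9/100 = 0.5710.
Photons absorbed: 0.5710 × 9.120e-6 = 5.208e-6 mol.
Product: Φ × n_abs = 0.15 × 5.208e-6 = 7.812e-7 mol.
As a count: 7.812e-7 × 6.022e23 = 4.70e17.

4.70e17 molecules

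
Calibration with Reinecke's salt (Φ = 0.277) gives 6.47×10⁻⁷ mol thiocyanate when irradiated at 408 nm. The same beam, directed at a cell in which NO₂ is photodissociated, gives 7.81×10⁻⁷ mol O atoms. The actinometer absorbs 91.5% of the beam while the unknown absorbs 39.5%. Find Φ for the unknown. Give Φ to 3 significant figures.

Φ = 0.775

Photons absorbed by the actinometer: 6.47×10⁻⁷ / 0.277 = 2.336×10⁻⁶ mol.
Incident flux: 2.336×10⁻⁶ / 0.915 = 2.553×10⁻⁶ einstein.
Absorbed by unknown: 0.395 × 2.553×10⁻⁶ = 1.008×10⁻⁶ mol.
Φ(unknown) = 7.81×10⁻⁷ / 1.008×10⁻⁶ = 0.775.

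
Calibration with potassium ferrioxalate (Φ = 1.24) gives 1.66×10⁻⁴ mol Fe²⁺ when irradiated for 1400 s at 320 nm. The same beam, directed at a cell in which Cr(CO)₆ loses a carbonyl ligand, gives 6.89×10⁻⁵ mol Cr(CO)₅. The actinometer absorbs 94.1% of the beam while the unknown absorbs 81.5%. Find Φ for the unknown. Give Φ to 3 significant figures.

Photons absorbed by the actinometer: 1.66×10⁻⁴ / 1.24 = 1.339×10⁻⁴ mol.
Incident flux: 1.339×10⁻⁴ / 0.941 = 1.423×10⁻⁴ einstein.
Absorbed by unknown: 0.815 × 1.423×10⁻⁴ = 1.160×10⁻⁴ mol.
Φ(unknown) = 6.89×10⁻⁵ / 1.160×10⁻⁴ = 0.594.

Φ = 0.594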